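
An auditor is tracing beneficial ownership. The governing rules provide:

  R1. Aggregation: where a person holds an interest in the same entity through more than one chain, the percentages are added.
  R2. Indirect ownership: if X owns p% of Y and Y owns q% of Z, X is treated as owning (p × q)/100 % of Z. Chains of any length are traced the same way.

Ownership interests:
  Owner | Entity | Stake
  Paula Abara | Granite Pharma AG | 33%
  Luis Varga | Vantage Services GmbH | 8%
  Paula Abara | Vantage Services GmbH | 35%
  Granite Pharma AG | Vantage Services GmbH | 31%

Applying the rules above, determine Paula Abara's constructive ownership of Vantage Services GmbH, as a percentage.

Chain via Granite Pharma AG (R2): 33% × 31% = 10.23% of Vantage Services GmbH.
Direct interest in Vantage Services GmbH: 35%.
Aggregating (R1): 10.23% + 35% = 45.23%.

45.23%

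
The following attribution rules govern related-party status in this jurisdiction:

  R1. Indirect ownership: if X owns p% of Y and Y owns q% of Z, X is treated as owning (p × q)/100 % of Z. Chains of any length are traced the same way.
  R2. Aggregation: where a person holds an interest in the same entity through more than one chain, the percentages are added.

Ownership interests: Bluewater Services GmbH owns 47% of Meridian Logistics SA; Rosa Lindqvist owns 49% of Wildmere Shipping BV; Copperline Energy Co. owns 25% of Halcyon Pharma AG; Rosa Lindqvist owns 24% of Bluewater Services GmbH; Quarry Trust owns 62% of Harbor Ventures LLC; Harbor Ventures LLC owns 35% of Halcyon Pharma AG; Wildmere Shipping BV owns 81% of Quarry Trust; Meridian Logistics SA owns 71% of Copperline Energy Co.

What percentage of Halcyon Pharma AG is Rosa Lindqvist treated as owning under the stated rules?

Chain via Wildmere Shipping BV → Quarry Trust → Harbor Ventures LLC (R1): 49% × 81% × 62% × 35% = 8.61273% of Halcyon Pharma AG.
Chain via Bluewater Services GmbH → Meridian Logistics SA → Copperline Energy Co. (R1): 24% × 47% × 71% × 25% = 2.0022% of Halcyon Pharma AG.
Aggregating (R2): 8.61273% + 2.0022% = 10.61493%.

10.61493%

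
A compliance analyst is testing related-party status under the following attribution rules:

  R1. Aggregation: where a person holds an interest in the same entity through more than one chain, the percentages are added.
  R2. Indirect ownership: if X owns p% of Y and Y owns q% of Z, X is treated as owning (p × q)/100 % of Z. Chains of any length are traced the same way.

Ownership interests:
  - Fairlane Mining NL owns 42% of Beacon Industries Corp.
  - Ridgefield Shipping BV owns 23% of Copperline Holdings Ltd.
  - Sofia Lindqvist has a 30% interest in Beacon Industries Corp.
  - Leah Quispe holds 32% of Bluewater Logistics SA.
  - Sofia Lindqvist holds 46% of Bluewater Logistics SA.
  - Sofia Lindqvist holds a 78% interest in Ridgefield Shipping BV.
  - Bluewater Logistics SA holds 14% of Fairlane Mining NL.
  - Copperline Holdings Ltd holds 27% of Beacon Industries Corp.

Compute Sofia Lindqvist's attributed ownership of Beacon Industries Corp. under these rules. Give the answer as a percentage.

37.5486%

Chain via Ridgefield Shipping BV → Copperline Holdings Ltd (R2): 78% × 23% × 27% = 4.8438% of Beacon Industries Corp.
Chain via Bluewater Logistics SA → Fairlane Mining NL (R2): 46% × 14% × 42% = 2.7048% of Beacon Industries Corp.
Direct interest in Beacon Industries Corp: 30%.
Aggregating (R1): 4.8438% + 2.7048% + 30% = 37.5486%.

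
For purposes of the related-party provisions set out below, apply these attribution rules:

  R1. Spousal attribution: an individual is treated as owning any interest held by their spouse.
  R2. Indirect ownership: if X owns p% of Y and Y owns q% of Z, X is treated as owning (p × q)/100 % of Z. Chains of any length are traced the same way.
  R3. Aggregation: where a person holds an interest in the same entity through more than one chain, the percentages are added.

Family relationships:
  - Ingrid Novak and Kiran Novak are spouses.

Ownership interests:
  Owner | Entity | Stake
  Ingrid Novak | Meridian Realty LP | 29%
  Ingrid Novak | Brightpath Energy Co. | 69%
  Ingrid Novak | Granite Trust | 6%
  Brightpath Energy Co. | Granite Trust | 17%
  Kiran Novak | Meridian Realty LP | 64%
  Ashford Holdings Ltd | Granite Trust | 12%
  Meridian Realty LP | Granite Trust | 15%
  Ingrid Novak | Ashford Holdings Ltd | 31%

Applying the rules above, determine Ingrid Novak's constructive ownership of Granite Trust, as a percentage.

By spousal attribution (R1), Ingrid Novak is treated as also owning Kiran Novak's interest in Meridian Realty LP, giving 29% + 64% = 93%.
Chain via Brightpath Energy Co. (R2): 69% × 17% = 11.73% of Granite Trust.
Chain via Meridian Realty LP (R2): 93% × 15% = 13.95% of Granite Trust.
Chain via Ashford Holdings Ltd (R2): 31% × 12% = 3.72% of Granite Trust.
Direct interest in Granite Trust: 6%.
Aggregating (R3): 11.73% + 13.95% + 3.72% + 6% = 35.4%.

35.4%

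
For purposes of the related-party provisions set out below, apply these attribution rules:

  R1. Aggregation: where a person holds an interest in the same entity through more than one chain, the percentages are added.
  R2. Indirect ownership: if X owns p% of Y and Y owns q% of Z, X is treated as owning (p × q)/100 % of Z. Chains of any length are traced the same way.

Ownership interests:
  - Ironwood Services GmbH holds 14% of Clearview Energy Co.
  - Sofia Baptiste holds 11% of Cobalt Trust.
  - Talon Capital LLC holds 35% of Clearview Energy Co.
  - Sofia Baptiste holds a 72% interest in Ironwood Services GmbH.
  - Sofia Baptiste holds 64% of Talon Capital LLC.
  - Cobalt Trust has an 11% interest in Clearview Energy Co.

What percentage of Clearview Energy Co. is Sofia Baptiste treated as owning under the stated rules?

33.69%

Chain via Talon Capital LLC (R2): 64% × 35% = 22.4% of Clearview Energy Co.
Chain via Cobalt Trust (R2): 11% × 11% = 1.21% of Clearview Energy Co.
Chain via Ironwood Services GmbH (R2): 72% × 14% = 10.08% of Clearview Energy Co.
Aggregating (R1): 22.4% + 1.21% + 10.08% = 33.69%.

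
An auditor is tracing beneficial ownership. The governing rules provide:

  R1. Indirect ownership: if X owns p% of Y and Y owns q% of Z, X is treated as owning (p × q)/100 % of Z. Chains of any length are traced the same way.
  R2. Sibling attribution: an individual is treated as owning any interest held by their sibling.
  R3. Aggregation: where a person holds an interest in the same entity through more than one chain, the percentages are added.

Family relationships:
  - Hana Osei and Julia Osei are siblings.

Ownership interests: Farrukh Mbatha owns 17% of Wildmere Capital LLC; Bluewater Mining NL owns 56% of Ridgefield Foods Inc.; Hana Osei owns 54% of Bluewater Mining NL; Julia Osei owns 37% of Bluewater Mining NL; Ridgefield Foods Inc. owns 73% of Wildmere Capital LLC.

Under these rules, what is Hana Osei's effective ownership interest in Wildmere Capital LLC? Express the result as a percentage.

By sibling attribution (R2), Hana Osei is treated as also owning Julia Osei's interest in Bluewater Mining NL, giving 54% + 37% = 91%.
Chain via Bluewater Mining NL → Ridgefield Foods Inc. (R1): 91% × 56% × 73% = 37.2008% of Wildmere Capital LLC.

37.2008%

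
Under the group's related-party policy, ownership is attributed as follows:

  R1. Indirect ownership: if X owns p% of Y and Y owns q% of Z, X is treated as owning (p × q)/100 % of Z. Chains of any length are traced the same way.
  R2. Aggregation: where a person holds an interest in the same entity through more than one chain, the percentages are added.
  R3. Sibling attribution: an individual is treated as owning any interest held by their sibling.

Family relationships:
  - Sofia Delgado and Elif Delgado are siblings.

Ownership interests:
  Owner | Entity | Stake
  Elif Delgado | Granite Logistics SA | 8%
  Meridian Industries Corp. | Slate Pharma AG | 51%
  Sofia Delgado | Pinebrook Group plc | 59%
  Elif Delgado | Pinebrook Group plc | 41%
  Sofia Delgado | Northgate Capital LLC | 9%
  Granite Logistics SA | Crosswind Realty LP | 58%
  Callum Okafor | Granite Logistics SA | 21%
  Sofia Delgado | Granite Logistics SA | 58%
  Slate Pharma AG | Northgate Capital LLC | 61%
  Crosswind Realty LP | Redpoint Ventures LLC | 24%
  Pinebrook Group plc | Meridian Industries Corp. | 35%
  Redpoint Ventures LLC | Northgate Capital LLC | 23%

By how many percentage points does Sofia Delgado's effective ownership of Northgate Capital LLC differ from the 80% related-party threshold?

57.998444

By sibling attribution (R3), Sofia Delgado is treated as also owning Elif Delgado's interest in Pinebrook Group plc, giving 59% + 41% = 100%.
By sibling attribution (R3), Sofia Delgado is treated as also owning Elif Delgado's interest in Granite Logistics SA, giving 58% + 8% = 66%.
Chain via Pinebrook Group plc → Meridian Industries Corp. → Slate Pharma AG (R1): 100% × 35% × 51% × 61% = 10.8885% of Northgate Capital LLC.
Chain via Granite Logistics SA → Crosswind Realty LP → Redpoint Ventures LLC (R1): 66% × 58% × 24% × 23% = 2.113056% of Northgate Capital LLC.
Direct interest in Northgate Capital LLC: 9%.
Aggregating (R2): 10.8885% + 2.113056% + 9% = 22.001556%.
22.001556% falls short of the 80% threshold by 57.998444 percentage points.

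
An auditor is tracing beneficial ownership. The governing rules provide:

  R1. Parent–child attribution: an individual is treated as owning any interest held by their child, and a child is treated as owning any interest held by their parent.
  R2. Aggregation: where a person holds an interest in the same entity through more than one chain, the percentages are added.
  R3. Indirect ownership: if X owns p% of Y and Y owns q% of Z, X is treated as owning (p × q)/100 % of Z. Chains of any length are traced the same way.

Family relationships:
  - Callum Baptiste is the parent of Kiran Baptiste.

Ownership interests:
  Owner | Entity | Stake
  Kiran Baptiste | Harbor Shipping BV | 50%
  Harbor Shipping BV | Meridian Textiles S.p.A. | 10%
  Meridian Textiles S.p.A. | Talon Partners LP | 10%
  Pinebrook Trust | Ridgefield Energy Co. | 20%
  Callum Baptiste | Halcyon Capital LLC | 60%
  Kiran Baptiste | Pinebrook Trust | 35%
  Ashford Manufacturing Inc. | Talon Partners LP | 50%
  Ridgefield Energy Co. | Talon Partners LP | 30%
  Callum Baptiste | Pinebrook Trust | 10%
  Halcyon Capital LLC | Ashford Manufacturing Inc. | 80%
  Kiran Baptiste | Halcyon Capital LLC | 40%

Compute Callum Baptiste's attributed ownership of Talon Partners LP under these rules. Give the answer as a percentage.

By parent–child attribution (R1), Callum Baptiste is treated as also owning Kiran Baptiste's interest in Halcyon Capital LLC, giving 60% + 40% = 100%.
By parent–child attribution (R1), Callum Baptiste is treated as also owning Kiran Baptiste's interest in Pinebrook Trust, giving 10% + 35% = 45%.
By parent–child attribution (R1), Callum Baptiste is treated as owning Kiran Baptiste's 50% interest in Harbor Shipping BV.
Chain via Halcyon Capital LLC → Ashford Manufacturing Inc. (R3): 100% × 80% × 50% = 40% of Talon Partners LP.
Chain via Pinebrook Trust → Ridgefield Energy Co. (R3): 45% × 20% × 30% = 2.7% of Talon Partners LP.
Chain via Harbor Shipping BV → Meridian Textiles S.p.A. (R3): 50% × 10% × 10% = 0.5% of Talon Partners LP.
Aggregating (R2): 40% + 2.7% + 0.5% = 43.2%.

43.2%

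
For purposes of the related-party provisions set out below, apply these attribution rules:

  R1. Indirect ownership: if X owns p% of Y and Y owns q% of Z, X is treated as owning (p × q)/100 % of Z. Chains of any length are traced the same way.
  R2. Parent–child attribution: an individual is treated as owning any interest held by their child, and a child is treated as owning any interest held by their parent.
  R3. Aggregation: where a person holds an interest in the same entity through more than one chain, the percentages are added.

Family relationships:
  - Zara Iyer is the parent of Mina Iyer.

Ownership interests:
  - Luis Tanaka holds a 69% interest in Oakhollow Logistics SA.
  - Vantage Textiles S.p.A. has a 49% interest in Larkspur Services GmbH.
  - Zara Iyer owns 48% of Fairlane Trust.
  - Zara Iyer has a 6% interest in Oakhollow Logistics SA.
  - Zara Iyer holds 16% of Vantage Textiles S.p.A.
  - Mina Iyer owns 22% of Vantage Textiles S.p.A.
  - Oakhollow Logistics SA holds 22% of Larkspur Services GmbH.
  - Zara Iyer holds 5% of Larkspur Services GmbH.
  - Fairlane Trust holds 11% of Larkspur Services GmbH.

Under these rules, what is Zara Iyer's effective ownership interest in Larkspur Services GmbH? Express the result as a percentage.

30.22%

By parent–child attribution (R2), Zara Iyer is treated as also owning Mina Iyer's interest in Vantage Textiles S.p.A, giving 16% + 22% = 38%.
Chain via Fairlane Trust (R1): 48% × 11% = 5.28% of Larkspur Services GmbH.
Chain via Oakhollow Logistics SA (R1): 6% × 22% = 1.32% of Larkspur Services GmbH.
Chain via Vantage Textiles S.p.A. (R1): 38% × 49% = 18.62% of Larkspur Services GmbH.
Direct interest in Larkspur Services GmbH: 5%.
Aggregating (R3): 5.28% + 1.32% + 18.62% + 5% = 30.22%.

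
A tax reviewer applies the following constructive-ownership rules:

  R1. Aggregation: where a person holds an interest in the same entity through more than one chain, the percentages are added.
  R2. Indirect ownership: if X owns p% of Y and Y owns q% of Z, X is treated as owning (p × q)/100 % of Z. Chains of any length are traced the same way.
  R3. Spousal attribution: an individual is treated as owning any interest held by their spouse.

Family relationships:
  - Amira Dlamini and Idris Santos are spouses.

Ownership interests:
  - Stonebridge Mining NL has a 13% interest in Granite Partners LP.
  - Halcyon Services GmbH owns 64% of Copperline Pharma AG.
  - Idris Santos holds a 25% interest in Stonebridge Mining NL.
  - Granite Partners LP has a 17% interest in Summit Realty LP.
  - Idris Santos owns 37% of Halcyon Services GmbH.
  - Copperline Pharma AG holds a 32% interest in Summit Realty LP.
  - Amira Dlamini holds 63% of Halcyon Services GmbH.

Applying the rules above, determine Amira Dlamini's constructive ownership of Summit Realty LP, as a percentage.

By spousal attribution (R3), Amira Dlamini is treated as also owning Idris Santos's interest in Halcyon Services GmbH, giving 63% + 37% = 100%.
By spousal attribution (R3), Amira Dlamini is treated as owning Idris Santos's 25% interest in Stonebridge Mining NL.
Chain via Halcyon Services GmbH → Copperline Pharma AG (R2): 100% × 64% × 32% = 20.48% of Summit Realty LP.
Chain via Stonebridge Mining NL → Granite Partners LP (R2): 25% × 13% × 17% = 0.5525% of Summit Realty LP.
Aggregating (R1): 20.48% + 0.5525% = 21.0325%.

21.0325%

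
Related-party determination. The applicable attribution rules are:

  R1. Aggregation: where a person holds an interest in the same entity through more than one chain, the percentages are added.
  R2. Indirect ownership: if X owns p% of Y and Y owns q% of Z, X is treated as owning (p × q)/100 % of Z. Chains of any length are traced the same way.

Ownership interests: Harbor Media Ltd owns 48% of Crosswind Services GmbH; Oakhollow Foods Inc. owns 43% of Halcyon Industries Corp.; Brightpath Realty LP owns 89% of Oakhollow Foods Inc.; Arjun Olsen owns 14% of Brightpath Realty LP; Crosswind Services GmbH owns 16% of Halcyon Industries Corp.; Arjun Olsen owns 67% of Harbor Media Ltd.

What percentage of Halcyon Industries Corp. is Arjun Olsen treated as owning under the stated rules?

Chain via Harbor Media Ltd → Crosswind Services GmbH (R2): 67% × 48% × 16% = 5.1456% of Halcyon Industries Corp.
Chain via Brightpath Realty LP → Oakhollow Foods Inc. (R2): 14% × 89% × 43% = 5.3578% of Halcyon Industries Corp.
Aggregating (R1): 5.1456% + 5.3578% = 10.5034%.

10.5034%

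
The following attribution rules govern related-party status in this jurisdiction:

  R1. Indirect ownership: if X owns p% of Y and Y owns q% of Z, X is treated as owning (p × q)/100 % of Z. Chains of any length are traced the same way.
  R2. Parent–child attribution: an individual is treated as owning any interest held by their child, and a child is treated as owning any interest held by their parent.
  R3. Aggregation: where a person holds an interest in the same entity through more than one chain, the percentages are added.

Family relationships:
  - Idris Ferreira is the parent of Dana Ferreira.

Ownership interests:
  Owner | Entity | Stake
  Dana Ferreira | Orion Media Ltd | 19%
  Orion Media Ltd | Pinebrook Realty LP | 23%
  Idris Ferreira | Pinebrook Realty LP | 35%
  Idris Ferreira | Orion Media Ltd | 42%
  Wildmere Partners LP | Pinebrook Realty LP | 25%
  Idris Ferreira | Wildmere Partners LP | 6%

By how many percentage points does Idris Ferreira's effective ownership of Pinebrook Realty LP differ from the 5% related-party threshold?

By parent–child attribution (R2), Idris Ferreira is treated as also owning Dana Ferreira's interest in Orion Media Ltd, giving 42% + 19% = 61%.
Chain via Wildmere Partners LP (R1): 6% × 25% = 1.5% of Pinebrook Realty LP.
Chain via Orion Media Ltd (R1): 61% × 23% = 14.03% of Pinebrook Realty LP.
Direct interest in Pinebrook Realty LP: 35%.
Aggregating (R3): 1.5% + 14.03% + 35% = 50.53%.
50.53% exceeds the 5% threshold by 45.53 percentage points.

45.53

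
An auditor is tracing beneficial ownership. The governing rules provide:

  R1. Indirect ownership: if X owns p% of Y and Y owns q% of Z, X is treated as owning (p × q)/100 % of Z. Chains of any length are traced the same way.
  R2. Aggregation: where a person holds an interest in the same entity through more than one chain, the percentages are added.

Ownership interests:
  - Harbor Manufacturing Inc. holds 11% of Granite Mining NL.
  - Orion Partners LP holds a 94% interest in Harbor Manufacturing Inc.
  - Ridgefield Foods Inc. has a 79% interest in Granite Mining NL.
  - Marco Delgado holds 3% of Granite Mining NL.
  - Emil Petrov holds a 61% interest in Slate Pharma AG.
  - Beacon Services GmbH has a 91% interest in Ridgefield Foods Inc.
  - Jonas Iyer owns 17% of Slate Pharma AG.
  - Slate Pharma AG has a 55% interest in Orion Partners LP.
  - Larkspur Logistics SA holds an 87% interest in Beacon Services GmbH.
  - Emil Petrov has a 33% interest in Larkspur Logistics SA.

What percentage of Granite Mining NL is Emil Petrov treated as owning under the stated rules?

Chain via Slate Pharma AG → Orion Partners LP → Harbor Manufacturing Inc. (R1): 61% × 55% × 94% × 11% = 3.46907% of Granite Mining NL.
Chain via Larkspur Logistics SA → Beacon Services GmbH → Ridgefield Foods Inc. (R1): 33% × 87% × 91% × 79% = 20.639619% of Granite Mining NL.
Aggregating (R2): 3.46907% + 20.639619% = 24.108689%.

24.108689%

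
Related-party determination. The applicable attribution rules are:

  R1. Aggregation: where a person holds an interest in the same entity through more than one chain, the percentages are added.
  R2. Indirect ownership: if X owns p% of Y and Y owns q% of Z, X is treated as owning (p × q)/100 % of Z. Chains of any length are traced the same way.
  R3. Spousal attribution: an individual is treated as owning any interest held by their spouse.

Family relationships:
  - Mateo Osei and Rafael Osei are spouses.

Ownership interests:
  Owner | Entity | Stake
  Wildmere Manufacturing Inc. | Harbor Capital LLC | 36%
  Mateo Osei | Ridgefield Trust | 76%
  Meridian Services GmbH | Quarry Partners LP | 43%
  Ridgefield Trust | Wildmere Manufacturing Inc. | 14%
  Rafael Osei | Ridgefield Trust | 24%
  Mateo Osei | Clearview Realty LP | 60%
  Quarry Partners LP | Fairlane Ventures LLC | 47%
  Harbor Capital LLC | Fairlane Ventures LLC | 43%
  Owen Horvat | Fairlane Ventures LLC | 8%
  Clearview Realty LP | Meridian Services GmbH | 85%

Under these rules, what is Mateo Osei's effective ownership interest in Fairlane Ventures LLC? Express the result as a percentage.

12.4743%

By spousal attribution (R3), Mateo Osei is treated as also owning Rafael Osei's interest in Ridgefield Trust, giving 76% + 24% = 100%.
Chain via Ridgefield Trust → Wildmere Manufacturing Inc. → Harbor Capital LLC (R2): 100% × 14% × 36% × 43% = 2.1672% of Fairlane Ventures LLC.
Chain via Clearview Realty LP → Meridian Services GmbH → Quarry Partners LP (R2): 60% × 85% × 43% × 47% = 10.3071% of Fairlane Ventures LLC.
Aggregating (R1): 2.1672% + 10.3071% = 12.4743%.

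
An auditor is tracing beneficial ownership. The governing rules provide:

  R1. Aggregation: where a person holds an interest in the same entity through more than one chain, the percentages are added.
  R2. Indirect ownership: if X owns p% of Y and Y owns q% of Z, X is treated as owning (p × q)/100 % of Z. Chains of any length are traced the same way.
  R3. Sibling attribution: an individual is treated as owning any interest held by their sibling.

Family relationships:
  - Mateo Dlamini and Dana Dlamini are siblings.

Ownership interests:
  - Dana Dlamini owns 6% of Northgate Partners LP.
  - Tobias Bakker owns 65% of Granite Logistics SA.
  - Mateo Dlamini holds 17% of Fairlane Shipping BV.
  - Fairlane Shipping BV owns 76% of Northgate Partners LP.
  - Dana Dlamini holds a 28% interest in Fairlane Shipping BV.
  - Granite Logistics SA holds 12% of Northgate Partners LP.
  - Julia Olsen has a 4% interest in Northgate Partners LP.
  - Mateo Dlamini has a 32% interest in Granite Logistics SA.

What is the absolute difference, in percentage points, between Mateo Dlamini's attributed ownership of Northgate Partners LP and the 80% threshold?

35.96

By sibling attribution (R3), Mateo Dlamini is treated as also owning Dana Dlamini's interest in Fairlane Shipping BV, giving 17% + 28% = 45%.
By sibling attribution (R3), Mateo Dlamini is treated as owning Dana Dlamini's 6% interest in Northgate Partners LP.
Chain via Granite Logistics SA (R2): 32% × 12% = 3.84% of Northgate Partners LP.
Chain via Fairlane Shipping BV (R2): 45% × 76% = 34.2% of Northgate Partners LP.
Direct interest in Northgate Partners LP: 6%.
Aggregating (R1): 3.84% + 34.2% + 6% = 44.04%.
44.04% falls short of the 80% threshold by 35.96 percentage points.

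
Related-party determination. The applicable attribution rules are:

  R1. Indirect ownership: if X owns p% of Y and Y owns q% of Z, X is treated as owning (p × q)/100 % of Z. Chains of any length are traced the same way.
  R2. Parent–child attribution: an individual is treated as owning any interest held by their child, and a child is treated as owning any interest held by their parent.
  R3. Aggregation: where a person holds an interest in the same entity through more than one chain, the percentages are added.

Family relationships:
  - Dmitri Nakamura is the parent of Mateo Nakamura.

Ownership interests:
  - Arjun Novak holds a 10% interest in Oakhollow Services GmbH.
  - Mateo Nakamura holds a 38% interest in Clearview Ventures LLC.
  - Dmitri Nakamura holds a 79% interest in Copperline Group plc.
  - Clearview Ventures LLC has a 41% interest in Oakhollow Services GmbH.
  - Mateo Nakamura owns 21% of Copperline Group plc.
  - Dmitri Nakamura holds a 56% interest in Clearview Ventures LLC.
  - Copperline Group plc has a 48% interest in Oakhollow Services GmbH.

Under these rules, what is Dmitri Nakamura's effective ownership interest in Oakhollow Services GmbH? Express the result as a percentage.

86.54%

By parent–child attribution (R2), Dmitri Nakamura is treated as also owning Mateo Nakamura's interest in Clearview Ventures LLC, giving 56% + 38% = 94%.
By parent–child attribution (R2), Dmitri Nakamura is treated as also owning Mateo Nakamura's interest in Copperline Group plc, giving 79% + 21% = 100%.
Chain via Clearview Ventures LLC (R1): 94% × 41% = 38.54% of Oakhollow Services GmbH.
Chain via Copperline Group plc (R1): 100% × 48% = 48% of Oakhollow Services GmbH.
Aggregating (R3): 38.54% + 48% = 86.54%.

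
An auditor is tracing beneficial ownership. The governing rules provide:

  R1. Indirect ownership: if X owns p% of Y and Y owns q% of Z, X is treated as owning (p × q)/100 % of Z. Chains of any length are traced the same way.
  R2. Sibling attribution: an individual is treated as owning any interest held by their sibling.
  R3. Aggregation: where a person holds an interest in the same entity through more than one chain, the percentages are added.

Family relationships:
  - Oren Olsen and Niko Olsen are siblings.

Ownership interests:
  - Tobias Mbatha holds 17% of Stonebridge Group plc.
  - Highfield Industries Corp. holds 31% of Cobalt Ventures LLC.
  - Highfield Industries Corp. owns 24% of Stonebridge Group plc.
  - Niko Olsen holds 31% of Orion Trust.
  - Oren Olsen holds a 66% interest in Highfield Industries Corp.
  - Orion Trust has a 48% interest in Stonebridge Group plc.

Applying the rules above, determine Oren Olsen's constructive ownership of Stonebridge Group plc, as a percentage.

By sibling attribution (R2), Oren Olsen is treated as owning Niko Olsen's 31% interest in Orion Trust.
Chain via Highfield Industries Corp. (R1): 66% × 24% = 15.84% of Stonebridge Group plc.
Chain via Orion Trust (R1): 31% × 48% = 14.88% of Stonebridge Group plc.
Aggregating (R3): 15.84% + 14.88% = 30.72%.

30.72%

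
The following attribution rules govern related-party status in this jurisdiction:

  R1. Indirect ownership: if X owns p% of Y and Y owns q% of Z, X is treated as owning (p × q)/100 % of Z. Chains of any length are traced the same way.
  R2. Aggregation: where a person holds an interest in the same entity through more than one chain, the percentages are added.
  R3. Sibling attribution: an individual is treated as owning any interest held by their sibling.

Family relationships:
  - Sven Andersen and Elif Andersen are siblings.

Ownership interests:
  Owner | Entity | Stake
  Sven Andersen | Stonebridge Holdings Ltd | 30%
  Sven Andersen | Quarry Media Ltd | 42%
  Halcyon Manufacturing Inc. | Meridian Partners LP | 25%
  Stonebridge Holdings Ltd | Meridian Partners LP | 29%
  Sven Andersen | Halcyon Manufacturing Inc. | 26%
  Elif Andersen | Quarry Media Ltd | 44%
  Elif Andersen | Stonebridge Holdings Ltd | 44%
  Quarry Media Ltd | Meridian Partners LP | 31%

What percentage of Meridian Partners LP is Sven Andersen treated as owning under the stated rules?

54.62%

By sibling attribution (R3), Sven Andersen is treated as also owning Elif Andersen's interest in Quarry Media Ltd, giving 42% + 44% = 86%.
By sibling attribution (R3), Sven Andersen is treated as also owning Elif Andersen's interest in Stonebridge Holdings Ltd, giving 30% + 44% = 74%.
Chain via Quarry Media Ltd (R1): 86% × 31% = 26.66% of Meridian Partners LP.
Chain via Stonebridge Holdings Ltd (R1): 74% × 29% = 21.46% of Meridian Partners LP.
Chain via Halcyon Manufacturing Inc. (R1): 26% × 25% = 6.5% of Meridian Partners LP.
Aggregating (R2): 26.66% + 21.46% + 6.5% = 54.62%.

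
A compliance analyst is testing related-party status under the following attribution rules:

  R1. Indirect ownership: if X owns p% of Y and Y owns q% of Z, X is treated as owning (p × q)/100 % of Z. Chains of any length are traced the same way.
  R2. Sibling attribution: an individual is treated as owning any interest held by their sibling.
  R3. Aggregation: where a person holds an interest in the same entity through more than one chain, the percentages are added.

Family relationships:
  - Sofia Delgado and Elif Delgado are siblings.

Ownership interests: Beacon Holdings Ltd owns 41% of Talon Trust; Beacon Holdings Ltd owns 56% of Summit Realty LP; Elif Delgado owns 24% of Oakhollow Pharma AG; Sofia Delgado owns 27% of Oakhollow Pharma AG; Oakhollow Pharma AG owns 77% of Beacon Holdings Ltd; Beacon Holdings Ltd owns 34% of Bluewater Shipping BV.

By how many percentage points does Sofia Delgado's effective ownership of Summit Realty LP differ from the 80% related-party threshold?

By sibling attribution (R2), Sofia Delgado is treated as also owning Elif Delgado's interest in Oakhollow Pharma AG, giving 27% + 24% = 51%.
Chain via Oakhollow Pharma AG → Beacon Holdings Ltd (R1): 51% × 77% × 56% = 21.9912% of Summit Realty LP.
21.9912% falls short of the 80% threshold by 58.0088 percentage points.

58.0088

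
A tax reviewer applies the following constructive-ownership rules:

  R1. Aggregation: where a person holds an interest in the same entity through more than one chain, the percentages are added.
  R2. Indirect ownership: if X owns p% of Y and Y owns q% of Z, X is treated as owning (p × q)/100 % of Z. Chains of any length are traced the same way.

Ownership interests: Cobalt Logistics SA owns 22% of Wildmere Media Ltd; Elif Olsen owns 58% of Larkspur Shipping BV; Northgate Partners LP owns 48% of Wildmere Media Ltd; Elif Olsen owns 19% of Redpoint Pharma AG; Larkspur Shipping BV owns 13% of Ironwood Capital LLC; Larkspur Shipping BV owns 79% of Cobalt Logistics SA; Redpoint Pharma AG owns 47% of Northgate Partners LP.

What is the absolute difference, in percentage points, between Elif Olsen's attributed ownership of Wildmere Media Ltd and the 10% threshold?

4.3668

Chain via Larkspur Shipping BV → Cobalt Logistics SA (R2): 58% × 79% × 22% = 10.0804% of Wildmere Media Ltd.
Chain via Redpoint Pharma AG → Northgate Partners LP (R2): 19% × 47% × 48% = 4.2864% of Wildmere Media Ltd.
Aggregating (R1): 10.0804% + 4.2864% = 14.3668%.
14.3668% exceeds the 10% threshold by 4.3668 percentage points.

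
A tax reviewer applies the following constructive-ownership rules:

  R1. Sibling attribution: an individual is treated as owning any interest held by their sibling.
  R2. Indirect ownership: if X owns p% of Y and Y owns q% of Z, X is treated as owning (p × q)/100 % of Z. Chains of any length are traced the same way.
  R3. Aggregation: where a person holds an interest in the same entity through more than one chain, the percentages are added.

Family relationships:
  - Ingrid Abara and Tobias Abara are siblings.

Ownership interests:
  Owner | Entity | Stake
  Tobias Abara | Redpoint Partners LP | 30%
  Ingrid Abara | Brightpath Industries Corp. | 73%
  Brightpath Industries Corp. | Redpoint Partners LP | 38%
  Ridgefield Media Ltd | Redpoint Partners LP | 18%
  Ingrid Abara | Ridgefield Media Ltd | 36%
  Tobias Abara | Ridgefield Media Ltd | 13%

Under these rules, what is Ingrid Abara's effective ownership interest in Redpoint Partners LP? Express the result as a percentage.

66.56%

By sibling attribution (R1), Ingrid Abara is treated as also owning Tobias Abara's interest in Ridgefield Media Ltd, giving 36% + 13% = 49%.
By sibling attribution (R1), Ingrid Abara is treated as owning Tobias Abara's 30% interest in Redpoint Partners LP.
Chain via Ridgefield Media Ltd (R2): 49% × 18% = 8.82% of Redpoint Partners LP.
Chain via Brightpath Industries Corp. (R2): 73% × 38% = 27.74% of Redpoint Partners LP.
Direct interest in Redpoint Partners LP: 30%.
Aggregating (R3): 8.82% + 27.74% + 30% = 66.56%.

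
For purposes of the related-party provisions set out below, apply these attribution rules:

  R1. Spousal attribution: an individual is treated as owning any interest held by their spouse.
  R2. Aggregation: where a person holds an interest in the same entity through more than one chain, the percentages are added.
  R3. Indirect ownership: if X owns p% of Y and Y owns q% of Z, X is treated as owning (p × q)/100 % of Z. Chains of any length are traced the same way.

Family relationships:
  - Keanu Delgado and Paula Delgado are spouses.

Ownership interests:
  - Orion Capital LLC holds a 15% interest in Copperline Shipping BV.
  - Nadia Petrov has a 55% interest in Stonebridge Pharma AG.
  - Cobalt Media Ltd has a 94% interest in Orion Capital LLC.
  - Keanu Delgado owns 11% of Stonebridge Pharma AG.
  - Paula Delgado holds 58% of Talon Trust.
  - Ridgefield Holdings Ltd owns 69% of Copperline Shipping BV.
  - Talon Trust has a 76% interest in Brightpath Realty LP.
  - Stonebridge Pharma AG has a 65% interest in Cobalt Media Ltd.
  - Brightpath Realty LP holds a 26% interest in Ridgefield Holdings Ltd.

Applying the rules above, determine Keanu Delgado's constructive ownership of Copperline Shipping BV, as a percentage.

8.916102%

By spousal attribution (R1), Keanu Delgado is treated as owning Paula Delgado's 58% interest in Talon Trust.
Chain via Stonebridge Pharma AG → Cobalt Media Ltd → Orion Capital LLC (R3): 11% × 65% × 94% × 15% = 1.00815% of Copperline Shipping BV.
Chain via Talon Trust → Brightpath Realty LP → Ridgefield Holdings Ltd (R3): 58% × 76% × 26% × 69% = 7.907952% of Copperline Shipping BV.
Aggregating (R2): 1.00815% + 7.907952% = 8.916102%.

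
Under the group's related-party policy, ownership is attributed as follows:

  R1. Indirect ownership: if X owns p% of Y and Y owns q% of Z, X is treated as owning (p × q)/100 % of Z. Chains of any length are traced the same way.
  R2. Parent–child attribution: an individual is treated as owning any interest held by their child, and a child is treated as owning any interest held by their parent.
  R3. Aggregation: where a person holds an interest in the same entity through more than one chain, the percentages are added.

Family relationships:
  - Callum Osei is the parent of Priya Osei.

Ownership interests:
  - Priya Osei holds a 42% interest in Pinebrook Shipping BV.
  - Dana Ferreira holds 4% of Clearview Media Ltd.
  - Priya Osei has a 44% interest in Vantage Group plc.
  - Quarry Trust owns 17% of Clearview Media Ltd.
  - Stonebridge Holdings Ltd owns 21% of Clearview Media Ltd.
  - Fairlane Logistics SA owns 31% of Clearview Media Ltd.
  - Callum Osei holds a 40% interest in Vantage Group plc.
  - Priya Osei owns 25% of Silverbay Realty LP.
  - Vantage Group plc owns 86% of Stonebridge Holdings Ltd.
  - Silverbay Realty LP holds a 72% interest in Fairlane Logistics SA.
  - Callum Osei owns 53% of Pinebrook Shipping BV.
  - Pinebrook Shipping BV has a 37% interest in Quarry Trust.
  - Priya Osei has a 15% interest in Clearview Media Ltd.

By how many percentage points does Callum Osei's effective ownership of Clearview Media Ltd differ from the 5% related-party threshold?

36.7259

By parent–child attribution (R2), Callum Osei is treated as also owning Priya Osei's interest in Pinebrook Shipping BV, giving 53% + 42% = 95%.
By parent–child attribution (R2), Callum Osei is treated as also owning Priya Osei's interest in Vantage Group plc, giving 40% + 44% = 84%.
By parent–child attribution (R2), Callum Osei is treated as owning Priya Osei's 25% interest in Silverbay Realty LP.
By parent–child attribution (R2), Callum Osei is treated as owning Priya Osei's 15% interest in Clearview Media Ltd.
Chain via Pinebrook Shipping BV → Quarry Trust (R1): 95% × 37% × 17% = 5.9755% of Clearview Media Ltd.
Chain via Vantage Group plc → Stonebridge Holdings Ltd (R1): 84% × 86% × 21% = 15.1704% of Clearview Media Ltd.
Chain via Silverbay Realty LP → Fairlane Logistics SA (R1): 25% × 72% × 31% = 5.58% of Clearview Media Ltd.
Direct interest in Clearview Media Ltd: 15%.
Aggregating (R3): 5.9755% + 15.1704% + 5.58% + 15% = 41.7259%.
41.7259% exceeds the 5% threshold by 36.7259 percentage points.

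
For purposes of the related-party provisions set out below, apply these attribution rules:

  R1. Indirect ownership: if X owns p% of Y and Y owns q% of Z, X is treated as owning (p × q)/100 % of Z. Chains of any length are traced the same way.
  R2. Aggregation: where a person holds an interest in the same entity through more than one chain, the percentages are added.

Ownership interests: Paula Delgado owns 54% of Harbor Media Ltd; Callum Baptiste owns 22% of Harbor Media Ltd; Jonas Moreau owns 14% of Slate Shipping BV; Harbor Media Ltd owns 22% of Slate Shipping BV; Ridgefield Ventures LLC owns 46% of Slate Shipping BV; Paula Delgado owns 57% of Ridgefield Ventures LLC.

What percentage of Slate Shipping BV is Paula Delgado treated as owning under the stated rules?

Chain via Harbor Media Ltd (R1): 54% × 22% = 11.88% of Slate Shipping BV.
Chain via Ridgefield Ventures LLC (R1): 57% × 46% = 26.22% of Slate Shipping BV.
Aggregating (R2): 11.88% + 26.22% = 38.1%.

38.1%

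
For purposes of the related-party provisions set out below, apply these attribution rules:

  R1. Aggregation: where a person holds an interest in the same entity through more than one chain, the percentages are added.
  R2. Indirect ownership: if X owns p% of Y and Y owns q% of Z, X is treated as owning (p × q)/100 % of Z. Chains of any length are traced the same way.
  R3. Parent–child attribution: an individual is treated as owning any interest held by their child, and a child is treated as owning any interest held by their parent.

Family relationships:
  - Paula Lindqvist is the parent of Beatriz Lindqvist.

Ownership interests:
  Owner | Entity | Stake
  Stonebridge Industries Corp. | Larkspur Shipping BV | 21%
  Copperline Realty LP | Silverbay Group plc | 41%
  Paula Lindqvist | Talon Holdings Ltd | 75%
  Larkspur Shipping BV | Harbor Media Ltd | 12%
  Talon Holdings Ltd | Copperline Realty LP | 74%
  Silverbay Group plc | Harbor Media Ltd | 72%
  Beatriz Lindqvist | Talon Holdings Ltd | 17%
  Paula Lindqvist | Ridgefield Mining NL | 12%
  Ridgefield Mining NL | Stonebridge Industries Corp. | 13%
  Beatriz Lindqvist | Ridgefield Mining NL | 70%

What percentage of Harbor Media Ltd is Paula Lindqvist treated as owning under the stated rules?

By parent–child attribution (R3), Paula Lindqvist is treated as also owning Beatriz Lindqvist's interest in Ridgefield Mining NL, giving 12% + 70% = 82%.
By parent–child attribution (R3), Paula Lindqvist is treated as also owning Beatriz Lindqvist's interest in Talon Holdings Ltd, giving 75% + 17% = 92%.
Chain via Ridgefield Mining NL → Stonebridge Industries Corp. → Larkspur Shipping BV (R2): 82% × 13% × 21% × 12% = 0.268632% of Harbor Media Ltd.
Chain via Talon Holdings Ltd → Copperline Realty LP → Silverbay Group plc (R2): 92% × 74% × 41% × 72% = 20.097216% of Harbor Media Ltd.
Aggregating (R1): 0.268632% + 20.097216% = 20.365848%.

20.365848%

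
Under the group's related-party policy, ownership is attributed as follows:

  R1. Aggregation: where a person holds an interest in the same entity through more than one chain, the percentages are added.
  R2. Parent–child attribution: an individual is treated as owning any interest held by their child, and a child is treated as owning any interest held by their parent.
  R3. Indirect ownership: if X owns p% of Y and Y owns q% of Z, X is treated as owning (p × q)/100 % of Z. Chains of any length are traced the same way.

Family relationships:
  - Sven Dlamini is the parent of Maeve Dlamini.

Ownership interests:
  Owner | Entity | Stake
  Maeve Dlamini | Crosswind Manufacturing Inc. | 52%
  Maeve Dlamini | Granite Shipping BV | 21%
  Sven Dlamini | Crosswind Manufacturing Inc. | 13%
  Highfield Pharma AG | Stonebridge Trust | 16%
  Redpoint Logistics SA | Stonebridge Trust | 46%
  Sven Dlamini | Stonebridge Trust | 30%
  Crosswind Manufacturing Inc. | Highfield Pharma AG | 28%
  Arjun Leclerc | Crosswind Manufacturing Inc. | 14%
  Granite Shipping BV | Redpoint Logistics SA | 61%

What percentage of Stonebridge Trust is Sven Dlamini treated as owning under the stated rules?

38.8046%

By parent–child attribution (R2), Sven Dlamini is treated as also owning Maeve Dlamini's interest in Crosswind Manufacturing Inc, giving 13% + 52% = 65%.
By parent–child attribution (R2), Sven Dlamini is treated as owning Maeve Dlamini's 21% interest in Granite Shipping BV.
Chain via Crosswind Manufacturing Inc. → Highfield Pharma AG (R3): 65% × 28% × 16% = 2.912% of Stonebridge Trust.
Direct interest in Stonebridge Trust: 30%.
Chain via Granite Shipping BV → Redpoint Logistics SA (R3): 21% × 61% × 46% = 5.8926% of Stonebridge Trust.
Aggregating (R1): 2.912% + 30% + 5.8926% = 38.8046%.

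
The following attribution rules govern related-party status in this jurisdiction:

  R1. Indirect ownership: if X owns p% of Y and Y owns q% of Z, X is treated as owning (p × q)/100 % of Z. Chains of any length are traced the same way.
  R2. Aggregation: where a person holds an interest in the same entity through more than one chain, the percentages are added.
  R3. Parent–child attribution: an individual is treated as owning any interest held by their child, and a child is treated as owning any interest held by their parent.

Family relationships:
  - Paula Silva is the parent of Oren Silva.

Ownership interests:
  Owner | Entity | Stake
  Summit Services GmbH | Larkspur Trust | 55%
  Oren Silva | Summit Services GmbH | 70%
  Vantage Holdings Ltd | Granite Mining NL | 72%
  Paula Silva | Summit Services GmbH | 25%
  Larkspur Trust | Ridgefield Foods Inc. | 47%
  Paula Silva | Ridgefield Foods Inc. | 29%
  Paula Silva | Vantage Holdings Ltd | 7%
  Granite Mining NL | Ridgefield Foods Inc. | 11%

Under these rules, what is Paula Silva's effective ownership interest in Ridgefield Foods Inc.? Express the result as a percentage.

54.1119%

By parent–child attribution (R3), Paula Silva is treated as also owning Oren Silva's interest in Summit Services GmbH, giving 25% + 70% = 95%.
Chain via Summit Services GmbH → Larkspur Trust (R1): 95% × 55% × 47% = 24.5575% of Ridgefield Foods Inc.
Chain via Vantage Holdings Ltd → Granite Mining NL (R1): 7% × 72% × 11% = 0.5544% of Ridgefield Foods Inc.
Direct interest in Ridgefield Foods Inc: 29%.
Aggregating (R2): 24.5575% + 0.5544% + 29% = 54.1119%.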